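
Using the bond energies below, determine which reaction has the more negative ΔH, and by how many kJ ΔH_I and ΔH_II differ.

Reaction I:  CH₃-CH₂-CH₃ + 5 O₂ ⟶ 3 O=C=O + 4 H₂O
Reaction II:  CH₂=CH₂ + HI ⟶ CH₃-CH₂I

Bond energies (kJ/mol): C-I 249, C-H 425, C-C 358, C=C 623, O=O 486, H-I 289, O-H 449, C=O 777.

Reaction I, by 1588 kJ

Reaction I:
  Bonds broken (reactants):
    C-C: 2 × 358 = 716
    C-H: 8 × 425 = 3400
    O=O: 5 × 486 = 2430
    Σ(broken) = 6546 kJ
  Bonds formed (products):
    C=O: 6 × 777 = 4662
    O-H: 8 × 449 = 3592
    Σ(formed) = 8254 kJ
  ΔH_I = 6546 − 8254 = −1708 kJ
Reaction II:
  Bonds broken (reactants):
    C-H: 4 × 425 = 1700
    C=C: 1 × 623 = 623
    H-I: 1 × 289 = 289
    Σ(broken) = 2612 kJ
  Bonds formed (products):
    C-C: 1 × 358 = 358
    C-H: 5 × 425 = 2125
    C-I: 1 × 249 = 249
    Σ(formed) = 2732 kJ
  ΔH_II = 2612 − 2732 = −120 kJ
ΔH_I − ΔH_II = −1588 kJ, so reaction I has the more negative ΔH; |ΔH_I − ΔH_II| = 1588 kJ.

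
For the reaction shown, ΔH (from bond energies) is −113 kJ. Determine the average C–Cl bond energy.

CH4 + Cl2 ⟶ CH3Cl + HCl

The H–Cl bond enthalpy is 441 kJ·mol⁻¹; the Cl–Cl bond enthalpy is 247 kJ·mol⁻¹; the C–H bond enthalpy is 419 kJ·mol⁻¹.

D(C–Cl) ≈ 338 kJ/mol

Let D be the C–Cl bond energy.
Σ(broken) = 4×419 + 1×247 = 1923
Σ(formed) = 1×D + 3×419 + 1×441 = 1698 + D
ΔH = Σ(broken) − Σ(formed) = (1923) − (1698 + D) = +225 − D
Setting this equal to −113 kJ gives D = 338 kJ/mol.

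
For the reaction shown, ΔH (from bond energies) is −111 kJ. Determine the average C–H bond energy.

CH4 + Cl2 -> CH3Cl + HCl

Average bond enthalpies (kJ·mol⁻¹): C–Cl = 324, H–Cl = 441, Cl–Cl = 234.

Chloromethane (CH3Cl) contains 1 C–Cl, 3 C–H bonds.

D(C–H) ≈ 420 kJ/mol

Let D be the C–H bond energy.
Σ(broken) = 4×D + 1×234 = 234 + 4D
Σ(formed) = 1×324 + 3×D + 1×441 = 765 + 3D
ΔH = Σ(broken) − Σ(formed) = (234 + 4D) − (765 + 3D) = −531 + D
Setting this equal to −111 kJ gives D = 420 kJ/mol.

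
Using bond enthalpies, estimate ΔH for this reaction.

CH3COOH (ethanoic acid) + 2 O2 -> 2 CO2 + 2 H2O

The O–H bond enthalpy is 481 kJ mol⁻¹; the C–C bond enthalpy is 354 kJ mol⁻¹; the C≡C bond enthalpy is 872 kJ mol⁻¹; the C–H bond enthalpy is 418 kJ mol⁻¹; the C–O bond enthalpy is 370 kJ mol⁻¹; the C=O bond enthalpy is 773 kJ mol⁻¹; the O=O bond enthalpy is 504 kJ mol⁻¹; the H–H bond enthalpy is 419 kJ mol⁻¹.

ΔH ≈ −776 kJ

Bonds broken (reactants):
  C–C: 1 × 354 = 354
  C–H: 3 × 418 = 1254
  C–O: 1 × 370 = 370
  C=O: 1 × 773 = 773
  O–H: 1 × 481 = 481
  O=O: 2 × 504 = 1008
  Σ(broken) = 4240 kJ
Bonds formed (products):
  C=O: 4 × 773 = 3092
  O–H: 4 × 481 = 1924
  Σ(formed) = 5016 kJ
ΔH = Σ(broken) − Σ(formed) = 4240 − 5016 = −776 kJ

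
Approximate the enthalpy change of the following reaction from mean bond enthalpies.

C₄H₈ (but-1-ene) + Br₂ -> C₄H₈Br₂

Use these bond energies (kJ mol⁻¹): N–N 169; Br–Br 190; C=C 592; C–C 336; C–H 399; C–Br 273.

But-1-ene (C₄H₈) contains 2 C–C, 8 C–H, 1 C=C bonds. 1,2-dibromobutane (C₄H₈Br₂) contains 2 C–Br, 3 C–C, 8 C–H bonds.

ΔH ≈ −100 kJ

Bonds broken (reactants):
  Br–Br: 1 × 190 = 190
  C–C: 2 × 336 = 672
  C–H: 8 × 399 = 3192
  C=C: 1 × 592 = 592
  Σ(broken) = 4646 kJ
Bonds formed (products):
  C–Br: 2 × 273 = 546
  C–C: 3 × 336 = 1008
  C–H: 8 × 399 = 3192
  Σ(formed) = 4746 kJ
ΔH = Σ(broken) − Σ(formed) = 4646 − 4746 = −100 kJ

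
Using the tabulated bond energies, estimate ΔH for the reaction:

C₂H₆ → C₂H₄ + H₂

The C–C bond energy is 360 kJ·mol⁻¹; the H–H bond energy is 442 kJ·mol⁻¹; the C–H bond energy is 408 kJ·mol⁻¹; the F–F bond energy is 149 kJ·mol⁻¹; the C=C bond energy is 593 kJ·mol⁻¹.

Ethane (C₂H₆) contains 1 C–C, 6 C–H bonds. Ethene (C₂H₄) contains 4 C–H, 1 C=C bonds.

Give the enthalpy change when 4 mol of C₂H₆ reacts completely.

Bonds broken (reactants):
  C–C: 1 × 360 = 360
  C–H: 6 × 408 = 2448
  Σ(broken) = 2808 kJ
Bonds formed (products):
  C–H: 4 × 408 = 1632
  C=C: 1 × 593 = 593
  H–H: 1 × 442 = 442
  Σ(formed) = 2667 kJ
ΔH = Σ(broken) − Σ(formed) = 2808 − 2667 = +141 kJ
For 4× the reaction as written: 4 × (+141) = +564 kJ

ΔH = +564 kJ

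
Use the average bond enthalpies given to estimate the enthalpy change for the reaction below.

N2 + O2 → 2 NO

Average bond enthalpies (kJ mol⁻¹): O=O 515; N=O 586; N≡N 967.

ΔH ≈ +310 kJ

Bonds broken (reactants):
  N≡N: 1 × 967 = 967
  O=O: 1 × 515 = 515
  Σ(broken) = 1482 kJ
Bonds formed (products):
  N=O: 2 × 586 = 1172
  Σ(formed) = 1172 kJ
ΔH = Σ(broken) − Σ(formed) = 1482 − 1172 = +310 kJ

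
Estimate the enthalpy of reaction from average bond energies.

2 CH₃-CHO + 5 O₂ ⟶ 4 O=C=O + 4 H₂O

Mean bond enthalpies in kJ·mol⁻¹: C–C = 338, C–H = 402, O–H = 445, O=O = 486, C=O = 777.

ΔH ≈ −1900 kJ

Bonds broken (reactants):
  C–C: 2 × 338 = 676
  C–H: 8 × 402 = 3216
  C=O: 2 × 777 = 1554
  O=O: 5 × 486 = 2430
  Σ(broken) = 7876 kJ
Bonds formed (products):
  C=O: 8 × 777 = 6216
  O–H: 8 × 445 = 3560
  Σ(formed) = 9776 kJ
ΔH = Σ(broken) − Σ(formed) = 7876 − 9776 = −1900 kJ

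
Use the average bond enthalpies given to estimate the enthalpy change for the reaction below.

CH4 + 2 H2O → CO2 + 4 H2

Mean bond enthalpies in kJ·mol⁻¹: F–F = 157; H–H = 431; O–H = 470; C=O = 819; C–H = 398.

Bonds broken (reactants):
  C–H: 4 × 398 = 1592
  O–H: 4 × 470 = 1880
  Σ(broken) = 3472 kJ
Bonds formed (products):
  C=O: 2 × 819 = 1638
  H–H: 4 × 431 = 1724
  Σ(formed) = 3362 kJ
ΔH = Σ(broken) − Σ(formed) = 3472 − 3362 = +110 kJ

ΔH ≈ +110 kJ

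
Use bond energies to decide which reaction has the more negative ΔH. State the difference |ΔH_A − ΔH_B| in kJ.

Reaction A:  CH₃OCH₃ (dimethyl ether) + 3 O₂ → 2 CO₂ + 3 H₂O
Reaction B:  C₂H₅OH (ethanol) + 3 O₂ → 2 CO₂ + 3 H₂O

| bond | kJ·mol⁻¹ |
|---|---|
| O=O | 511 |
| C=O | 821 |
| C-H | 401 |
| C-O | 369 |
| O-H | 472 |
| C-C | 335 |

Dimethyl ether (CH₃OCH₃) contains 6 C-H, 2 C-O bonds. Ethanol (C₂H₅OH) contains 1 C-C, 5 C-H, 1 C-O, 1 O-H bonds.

Reaction A:
  Bonds broken (reactants):
    C-H: 6 × 401 = 2406
    C-O: 2 × 369 = 738
    O=O: 3 × 511 = 1533
    Σ(broken) = 4677 kJ
  Bonds formed (products):
    C=O: 4 × 821 = 3284
    O-H: 6 × 472 = 2832
    Σ(formed) = 6116 kJ
  ΔH_A = 4677 − 6116 = −1439 kJ
Reaction B:
  Bonds broken (reactants):
    C-C: 1 × 335 = 335
    C-H: 5 × 401 = 2005
    C-O: 1 × 369 = 369
    O-H: 1 × 472 = 472
    O=O: 3 × 511 = 1533
    Σ(broken) = 4714 kJ
  Bonds formed (products):
    C=O: 4 × 821 = 3284
    O-H: 6 × 472 = 2832
    Σ(formed) = 6116 kJ
  ΔH_B = 4714 − 6116 = −1402 kJ
ΔH_A − ΔH_B = −37 kJ, so reaction A has the more negative ΔH; |ΔH_A − ΔH_B| = 37 kJ.

Reaction A, by 37 kJ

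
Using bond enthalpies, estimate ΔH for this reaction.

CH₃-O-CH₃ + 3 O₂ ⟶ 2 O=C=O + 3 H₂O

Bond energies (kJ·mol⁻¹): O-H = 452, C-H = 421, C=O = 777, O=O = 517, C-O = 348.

Bonds broken (reactants):
  C-H: 6 × 421 = 2526
  C-O: 2 × 348 = 696
  O=O: 3 × 517 = 1551
  Σ(broken) = 4773 kJ
Bonds formed (products):
  C=O: 4 × 777 = 3108
  O-H: 6 × 452 = 2712
  Σ(formed) = 5820 kJ
ΔH = Σ(broken) − Σ(formed) = 4773 − 5820 = −1047 kJ

ΔH ≈ −1047 kJ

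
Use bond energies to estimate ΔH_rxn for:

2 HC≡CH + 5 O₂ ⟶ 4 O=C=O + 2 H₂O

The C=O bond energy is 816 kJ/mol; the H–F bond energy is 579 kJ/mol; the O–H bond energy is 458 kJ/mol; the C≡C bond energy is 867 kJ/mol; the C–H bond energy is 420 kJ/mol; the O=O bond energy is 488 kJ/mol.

ΔH ≈ −2506 kJ

Bonds broken (reactants):
  C≡C: 2 × 867 = 1734
  C–H: 4 × 420 = 1680
  O=O: 5 × 488 = 2440
  Σ(broken) = 5854 kJ
Bonds formed (products):
  C=O: 8 × 816 = 6528
  O–H: 4 × 458 = 1832
  Σ(formed) = 8360 kJ
ΔH = Σ(broken) − Σ(formed) = 5854 − 8360 = −2506 kJ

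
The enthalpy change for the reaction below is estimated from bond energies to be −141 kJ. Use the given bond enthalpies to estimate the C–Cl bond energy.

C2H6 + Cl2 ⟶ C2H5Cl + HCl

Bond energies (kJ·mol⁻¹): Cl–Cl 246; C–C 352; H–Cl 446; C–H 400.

Let D be the C–Cl bond energy.
Σ(broken) = 1×352 + 6×400 + 1×246 = 2998
Σ(formed) = 1×352 + 1×D + 5×400 + 1×446 = 2798 + D
ΔH = Σ(broken) − Σ(formed) = (2998) − (2798 + D) = +200 − D
Setting this equal to −141 kJ gives D = 341 kJ/mol.

D(C–Cl) ≈ 341 kJ/mol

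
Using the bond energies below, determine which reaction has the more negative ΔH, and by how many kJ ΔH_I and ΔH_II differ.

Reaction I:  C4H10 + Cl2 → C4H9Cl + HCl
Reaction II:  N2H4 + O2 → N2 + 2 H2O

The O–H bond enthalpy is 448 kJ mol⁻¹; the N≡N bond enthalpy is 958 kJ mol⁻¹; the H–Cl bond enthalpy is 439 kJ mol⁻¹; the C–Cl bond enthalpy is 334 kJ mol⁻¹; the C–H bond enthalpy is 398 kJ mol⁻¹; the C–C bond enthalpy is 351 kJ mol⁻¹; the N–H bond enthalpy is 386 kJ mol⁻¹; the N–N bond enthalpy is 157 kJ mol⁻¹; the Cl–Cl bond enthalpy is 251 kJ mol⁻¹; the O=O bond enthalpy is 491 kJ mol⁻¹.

Reaction II, by 434 kJ

Reaction I:
  Bonds broken (reactants):
    C–C: 3 × 351 = 1053
    C–H: 10 × 398 = 3980
    Cl–Cl: 1 × 251 = 251
    Σ(broken) = 5284 kJ
  Bonds formed (products):
    C–C: 3 × 351 = 1053
    C–Cl: 1 × 334 = 334
    C–H: 9 × 398 = 3582
    H–Cl: 1 × 439 = 439
    Σ(formed) = 5408 kJ
  ΔH_I = 5284 − 5408 = −124 kJ
Reaction II:
  Bonds broken (reactants):
    N–H: 4 × 386 = 1544
    N–N: 1 × 157 = 157
    O=O: 1 × 491 = 491
    Σ(broken) = 2192 kJ
  Bonds formed (products):
    N≡N: 1 × 958 = 958
    O–H: 4 × 448 = 1792
    Σ(formed) = 2750 kJ
  ΔH_II = 2192 − 2750 = −558 kJ
ΔH_I − ΔH_II = +434 kJ, so reaction II has the more negative ΔH; |ΔH_I − ΔH_II| = 434 kJ.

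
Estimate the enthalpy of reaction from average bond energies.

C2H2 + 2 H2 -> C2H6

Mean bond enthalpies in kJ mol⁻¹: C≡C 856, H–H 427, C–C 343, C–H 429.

ΔH ≈ −349 kJ

Bonds broken (reactants):
  C≡C: 1 × 856 = 856
  C–H: 2 × 429 = 858
  H–H: 2 × 427 = 854
  Σ(broken) = 2568 kJ
Bonds formed (products):
  C–C: 1 × 343 = 343
  C–H: 6 × 429 = 2574
  Σ(formed) = 2917 kJ
ΔH = Σ(broken) − Σ(formed) = 2568 − 2917 = −349 kJ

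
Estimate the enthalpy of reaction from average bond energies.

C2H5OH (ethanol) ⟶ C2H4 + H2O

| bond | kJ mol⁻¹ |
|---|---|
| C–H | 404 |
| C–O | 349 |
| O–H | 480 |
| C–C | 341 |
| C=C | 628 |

Bonds broken (reactants):
  C–C: 1 × 341 = 341
  C–H: 5 × 404 = 2020
  C–O: 1 × 349 = 349
  O–H: 1 × 480 = 480
  Σ(broken) = 3190 kJ
Bonds formed (products):
  C–H: 4 × 404 = 1616
  C=C: 1 × 628 = 628
  O–H: 2 × 480 = 960
  Σ(formed) = 3204 kJ
ΔH = Σ(broken) − Σ(formed) = 3190 − 3204 = −14 kJ

ΔH ≈ −14 kJ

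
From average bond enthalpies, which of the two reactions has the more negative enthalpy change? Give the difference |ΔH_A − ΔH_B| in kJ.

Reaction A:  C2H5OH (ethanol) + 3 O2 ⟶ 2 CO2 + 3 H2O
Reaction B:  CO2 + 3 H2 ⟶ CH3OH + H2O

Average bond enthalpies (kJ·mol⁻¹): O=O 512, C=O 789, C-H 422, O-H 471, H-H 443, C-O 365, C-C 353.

Reaction A, by 1010 kJ

Reaction A:
  Bonds broken (reactants):
    C-C: 1 × 353 = 353
    C-H: 5 × 422 = 2110
    C-O: 1 × 365 = 365
    O-H: 1 × 471 = 471
    O=O: 3 × 512 = 1536
    Σ(broken) = 4835 kJ
  Bonds formed (products):
    C=O: 4 × 789 = 3156
    O-H: 6 × 471 = 2826
    Σ(formed) = 5982 kJ
  ΔH_A = 4835 − 5982 = −1147 kJ
Reaction B:
  Bonds broken (reactants):
    C=O: 2 × 789 = 1578
    H-H: 3 × 443 = 1329
    Σ(broken) = 2907 kJ
  Bonds formed (products):
    C-H: 3 × 422 = 1266
    C-O: 1 × 365 = 365
    O-H: 3 × 471 = 1413
    Σ(formed) = 3044 kJ
  ΔH_B = 2907 − 3044 = −137 kJ
ΔH_A − ΔH_B = −1010 kJ, so reaction A has the more negative ΔH; |ΔH_A − ΔH_B| = 1010 kJ.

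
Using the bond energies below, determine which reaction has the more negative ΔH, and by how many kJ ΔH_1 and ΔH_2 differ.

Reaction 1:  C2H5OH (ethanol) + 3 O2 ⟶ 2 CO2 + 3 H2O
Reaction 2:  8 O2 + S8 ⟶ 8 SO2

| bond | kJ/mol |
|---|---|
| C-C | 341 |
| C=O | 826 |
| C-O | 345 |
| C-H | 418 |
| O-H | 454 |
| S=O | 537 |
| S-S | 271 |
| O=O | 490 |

Reaction 1:
  Bonds broken (reactants):
    C-C: 1 × 341 = 341
    C-H: 5 × 418 = 2090
    C-O: 1 × 345 = 345
    O-H: 1 × 454 = 454
    O=O: 3 × 490 = 1470
    Σ(broken) = 4700 kJ
  Bonds formed (products):
    C=O: 4 × 826 = 3304
    O-H: 6 × 454 = 2724
    Σ(formed) = 6028 kJ
  ΔH_1 = 4700 − 6028 = −1328 kJ
Reaction 2:
  Bonds broken (reactants):
    O=O: 8 × 490 = 3920
    S-S: 8 × 271 = 2168
    Σ(broken) = 6088 kJ
  Bonds formed (products):
    S=O: 16 × 537 = 8592
    Σ(formed) = 8592 kJ
  ΔH_2 = 6088 − 8592 = −2504 kJ
ΔH_1 − ΔH_2 = +1176 kJ, so reaction 2 has the more negative ΔH; |ΔH_1 − ΔH_2| = 1176 kJ.

Reaction 2, by 1176 kJ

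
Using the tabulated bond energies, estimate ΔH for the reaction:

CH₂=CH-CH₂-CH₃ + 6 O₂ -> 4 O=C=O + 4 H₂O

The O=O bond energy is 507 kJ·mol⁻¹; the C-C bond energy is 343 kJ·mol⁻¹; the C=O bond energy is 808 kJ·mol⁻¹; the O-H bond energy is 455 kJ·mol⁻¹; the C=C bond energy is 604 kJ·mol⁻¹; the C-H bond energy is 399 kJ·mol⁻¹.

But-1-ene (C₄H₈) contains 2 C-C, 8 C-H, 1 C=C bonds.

ΔH ≈ −2580 kJ

Bonds broken (reactants):
  C-C: 2 × 343 = 686
  C-H: 8 × 399 = 3192
  C=C: 1 × 604 = 604
  O=O: 6 × 507 = 3042
  Σ(broken) = 7524 kJ
Bonds formed (products):
  C=O: 8 × 808 = 6464
  O-H: 8 × 455 = 3640
  Σ(formed) = 10104 kJ
ΔH = Σ(broken) − Σ(formed) = 7524 − 10104 = −2580 kJ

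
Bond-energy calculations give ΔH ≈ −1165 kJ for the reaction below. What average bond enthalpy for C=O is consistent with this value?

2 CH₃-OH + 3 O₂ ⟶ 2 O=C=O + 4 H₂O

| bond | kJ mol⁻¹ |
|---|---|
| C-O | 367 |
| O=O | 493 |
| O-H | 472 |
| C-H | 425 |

D(C=O) ≈ 774 kJ/mol

Let D be the C=O bond energy.
Σ(broken) = 6×425 + 2×367 + 2×472 + 3×493 = 5707
Σ(formed) = 4×D + 8×472 = 3776 + 4D
ΔH = Σ(broken) − Σ(formed) = (5707) − (3776 + 4D) = +1931 − 4D
Setting this equal to −1165 kJ gives 4D = 3096, so D = 774 kJ/mol.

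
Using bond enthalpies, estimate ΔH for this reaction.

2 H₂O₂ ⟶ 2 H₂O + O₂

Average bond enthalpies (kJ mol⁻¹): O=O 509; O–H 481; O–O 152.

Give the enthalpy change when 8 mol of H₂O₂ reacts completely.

Bonds broken (reactants):
  O–H: 4 × 481 = 1924
  O–O: 2 × 152 = 304
  Σ(broken) = 2228 kJ
Bonds formed (products):
  O–H: 4 × 481 = 1924
  O=O: 1 × 509 = 509
  Σ(formed) = 2433 kJ
ΔH = Σ(broken) − Σ(formed) = 2228 − 2433 = −205 kJ
For 4× the reaction as written: 4 × (−205) = −820 kJ

ΔH = −820 kJ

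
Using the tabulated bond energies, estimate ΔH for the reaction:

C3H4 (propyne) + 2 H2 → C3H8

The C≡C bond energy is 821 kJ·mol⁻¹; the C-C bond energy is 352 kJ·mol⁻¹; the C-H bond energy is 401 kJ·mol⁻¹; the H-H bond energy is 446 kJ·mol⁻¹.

ΔH ≈ −243 kJ

Bonds broken (reactants):
  C≡C: 1 × 821 = 821
  C-C: 1 × 352 = 352
  C-H: 4 × 401 = 1604
  H-H: 2 × 446 = 892
  Σ(broken) = 3669 kJ
Bonds formed (products):
  C-C: 2 × 352 = 704
  C-H: 8 × 401 = 3208
  Σ(formed) = 3912 kJ
ΔH = Σ(broken) − Σ(formed) = 3669 − 3912 = −243 kJ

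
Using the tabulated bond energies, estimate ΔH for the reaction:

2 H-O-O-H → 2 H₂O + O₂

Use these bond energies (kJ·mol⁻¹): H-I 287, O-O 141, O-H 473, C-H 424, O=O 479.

ΔH ≈ −197 kJ

Bonds broken (reactants):
  O-H: 4 × 473 = 1892
  O-O: 2 × 141 = 282
  Σ(broken) = 2174 kJ
Bonds formed (products):
  O-H: 4 × 473 = 1892
  O=O: 1 × 479 = 479
  Σ(formed) = 2371 kJ
ΔH = Σ(broken) − Σ(formed) = 2174 − 2371 = −197 kJ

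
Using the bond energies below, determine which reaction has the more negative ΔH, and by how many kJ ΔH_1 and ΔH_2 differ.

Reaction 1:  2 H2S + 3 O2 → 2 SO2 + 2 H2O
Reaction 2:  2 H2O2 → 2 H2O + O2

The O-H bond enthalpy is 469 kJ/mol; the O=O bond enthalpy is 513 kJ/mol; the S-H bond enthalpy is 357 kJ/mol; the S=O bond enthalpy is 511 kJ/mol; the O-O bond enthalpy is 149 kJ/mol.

Reaction 1:
  Bonds broken (reactants):
    O=O: 3 × 513 = 1539
    S-H: 4 × 357 = 1428
    Σ(broken) = 2967 kJ
  Bonds formed (products):
    O-H: 4 × 469 = 1876
    S=O: 4 × 511 = 2044
    Σ(formed) = 3920 kJ
  ΔH_1 = 2967 − 3920 = −953 kJ
Reaction 2:
  Bonds broken (reactants):
    O-H: 4 × 469 = 1876
    O-O: 2 × 149 = 298
    Σ(broken) = 2174 kJ
  Bonds formed (products):
    O-H: 4 × 469 = 1876
    O=O: 1 × 513 = 513
    Σ(formed) = 2389 kJ
  ΔH_2 = 2174 − 2389 = −215 kJ
ΔH_1 − ΔH_2 = −738 kJ, so reaction 1 has the more negative ΔH; |ΔH_1 − ΔH_2| = 738 kJ.

Reaction 1, by 738 kJ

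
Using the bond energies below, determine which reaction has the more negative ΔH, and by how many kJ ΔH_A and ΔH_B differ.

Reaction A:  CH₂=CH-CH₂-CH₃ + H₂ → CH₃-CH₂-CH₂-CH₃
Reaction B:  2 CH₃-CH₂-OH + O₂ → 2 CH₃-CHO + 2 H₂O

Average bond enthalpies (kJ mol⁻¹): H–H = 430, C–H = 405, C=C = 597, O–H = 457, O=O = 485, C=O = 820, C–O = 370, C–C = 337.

Reaction B, by 399 kJ

Reaction A:
  Bonds broken (reactants):
    C–C: 2 × 337 = 674
    C–H: 8 × 405 = 3240
    C=C: 1 × 597 = 597
    H–H: 1 × 430 = 430
    Σ(broken) = 4941 kJ
  Bonds formed (products):
    C–C: 3 × 337 = 1011
    C–H: 10 × 405 = 4050
    Σ(formed) = 5061 kJ
  ΔH_A = 4941 − 5061 = −120 kJ
Reaction B:
  Bonds broken (reactants):
    C–C: 2 × 337 = 674
    C–H: 10 × 405 = 4050
    C–O: 2 × 370 = 740
    O–H: 2 × 457 = 914
    O=O: 1 × 485 = 485
    Σ(broken) = 6863 kJ
  Bonds formed (products):
    C–C: 2 × 337 = 674
    C–H: 8 × 405 = 3240
    C=O: 2 × 820 = 1640
    O–H: 4 × 457 = 1828
    Σ(formed) = 7382 kJ
  ΔH_B = 6863 − 7382 = −519 kJ
ΔH_A − ΔH_B = +399 kJ, so reaction B has the more negative ΔH; |ΔH_A − ΔH_B| = 399 kJ.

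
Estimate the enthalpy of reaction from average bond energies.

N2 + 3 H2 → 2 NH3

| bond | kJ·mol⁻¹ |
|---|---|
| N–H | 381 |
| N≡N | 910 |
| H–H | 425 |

ΔH ≈ −101 kJ

Bonds broken (reactants):
  H–H: 3 × 425 = 1275
  N≡N: 1 × 910 = 910
  Σ(broken) = 2185 kJ
Bonds formed (products):
  N–H: 6 × 381 = 2286
  Σ(formed) = 2286 kJ
ΔH = Σ(broken) − Σ(formed) = 2185 − 2286 = −101 kJ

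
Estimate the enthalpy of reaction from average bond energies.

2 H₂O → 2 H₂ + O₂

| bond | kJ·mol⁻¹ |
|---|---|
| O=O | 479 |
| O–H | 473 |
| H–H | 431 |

Bonds broken (reactants):
  O–H: 4 × 473 = 1892
  Σ(broken) = 1892 kJ
Bonds formed (products):
  H–H: 2 × 431 = 862
  O=O: 1 × 479 = 479
  Σ(formed) = 1341 kJ
ΔH = Σ(broken) − Σ(formed) = 1892 − 1341 = +551 kJ

ΔH ≈ +551 kJ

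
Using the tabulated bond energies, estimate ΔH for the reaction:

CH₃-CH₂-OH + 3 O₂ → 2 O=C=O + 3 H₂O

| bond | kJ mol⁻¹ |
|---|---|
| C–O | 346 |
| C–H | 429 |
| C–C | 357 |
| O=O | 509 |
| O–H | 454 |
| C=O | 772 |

ΔH ≈ −983 kJ

Bonds broken (reactants):
  C–C: 1 × 357 = 357
  C–H: 5 × 429 = 2145
  C–O: 1 × 346 = 346
  O–H: 1 × 454 = 454
  O=O: 3 × 509 = 1527
  Σ(broken) = 4829 kJ
Bonds formed (products):
  C=O: 4 × 772 = 3088
  O–H: 6 × 454 = 2724
  Σ(formed) = 5812 kJ
ΔH = Σ(broken) − Σ(formed) = 4829 − 5812 = −983 kJ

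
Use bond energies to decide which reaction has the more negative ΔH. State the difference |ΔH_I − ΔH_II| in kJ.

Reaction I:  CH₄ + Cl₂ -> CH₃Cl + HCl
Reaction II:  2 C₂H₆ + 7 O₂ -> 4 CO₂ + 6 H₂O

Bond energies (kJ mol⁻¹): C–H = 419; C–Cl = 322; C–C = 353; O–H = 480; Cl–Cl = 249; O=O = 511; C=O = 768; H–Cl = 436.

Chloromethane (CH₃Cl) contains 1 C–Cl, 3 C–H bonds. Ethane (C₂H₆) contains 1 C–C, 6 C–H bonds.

Reaction I:
  Bonds broken (reactants):
    C–H: 4 × 419 = 1676
    Cl–Cl: 1 × 249 = 249
    Σ(broken) = 1925 kJ
  Bonds formed (products):
    C–Cl: 1 × 322 = 322
    C–H: 3 × 419 = 1257
    H–Cl: 1 × 436 = 436
    Σ(formed) = 2015 kJ
  ΔH_I = 1925 − 2015 = −90 kJ
Reaction II:
  Bonds broken (reactants):
    C–C: 2 × 353 = 706
    C–H: 12 × 419 = 5028
    O=O: 7 × 511 = 3577
    Σ(broken) = 9311 kJ
  Bonds formed (products):
    C=O: 8 × 768 = 6144
    O–H: 12 × 480 = 5760
    Σ(formed) = 11904 kJ
  ΔH_II = 9311 − 11904 = −2593 kJ
ΔH_I − ΔH_II = +2503 kJ, so reaction II has the more negative ΔH; |ΔH_I − ΔH_II| = 2503 kJ.

Reaction II, by 2503 kJ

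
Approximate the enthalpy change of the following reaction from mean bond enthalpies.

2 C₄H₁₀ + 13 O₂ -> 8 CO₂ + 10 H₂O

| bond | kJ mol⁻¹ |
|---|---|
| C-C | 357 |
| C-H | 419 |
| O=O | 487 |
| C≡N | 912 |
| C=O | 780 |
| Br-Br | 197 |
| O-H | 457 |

Bonds broken (reactants):
  C-C: 6 × 357 = 2142
  C-H: 20 × 419 = 8380
  O=O: 13 × 487 = 6331
  Σ(broken) = 16853 kJ
Bonds formed (products):
  C=O: 16 × 780 = 12480
  O-H: 20 × 457 = 9140
  Σ(formed) = 21620 kJ
ΔH = Σ(broken) − Σ(formed) = 16853 − 21620 = −4767 kJ

ΔH ≈ −4767 kJ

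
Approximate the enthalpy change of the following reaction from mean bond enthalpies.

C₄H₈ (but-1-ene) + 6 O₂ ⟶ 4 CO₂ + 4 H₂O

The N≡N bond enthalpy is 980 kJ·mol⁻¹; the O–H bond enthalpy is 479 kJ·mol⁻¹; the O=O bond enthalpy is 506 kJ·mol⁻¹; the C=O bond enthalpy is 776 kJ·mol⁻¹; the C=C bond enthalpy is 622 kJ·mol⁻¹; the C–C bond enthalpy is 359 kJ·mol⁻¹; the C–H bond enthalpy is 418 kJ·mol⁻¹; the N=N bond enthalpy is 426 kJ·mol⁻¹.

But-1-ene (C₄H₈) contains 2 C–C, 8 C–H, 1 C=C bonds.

ΔH ≈ −2320 kJ

Bonds broken (reactants):
  C–C: 2 × 359 = 718
  C–H: 8 × 418 = 3344
  C=C: 1 × 622 = 622
  O=O: 6 × 506 = 3036
  Σ(broken) = 7720 kJ
Bonds formed (products):
  C=O: 8 × 776 = 6208
  O–H: 8 × 479 = 3832
  Σ(formed) = 10040 kJ
ΔH = Σ(broken) − Σ(formed) = 7720 − 10040 = −2320 kJ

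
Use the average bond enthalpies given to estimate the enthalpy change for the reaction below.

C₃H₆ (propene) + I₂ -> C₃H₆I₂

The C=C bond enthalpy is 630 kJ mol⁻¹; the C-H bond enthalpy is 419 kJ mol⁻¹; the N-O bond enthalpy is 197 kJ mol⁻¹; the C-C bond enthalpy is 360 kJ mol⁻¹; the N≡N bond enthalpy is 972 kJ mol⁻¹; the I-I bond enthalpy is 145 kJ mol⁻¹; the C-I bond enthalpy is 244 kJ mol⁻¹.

Bonds broken (reactants):
  C-C: 1 × 360 = 360
  C-H: 6 × 419 = 2514
  C=C: 1 × 630 = 630
  I-I: 1 × 145 = 145
  Σ(broken) = 3649 kJ
Bonds formed (products):
  C-C: 2 × 360 = 720
  C-H: 6 × 419 = 2514
  C-I: 2 × 244 = 488
  Σ(formed) = 3722 kJ
ΔH = Σ(broken) − Σ(formed) = 3649 − 3722 = −73 kJ

ΔH ≈ −73 kJ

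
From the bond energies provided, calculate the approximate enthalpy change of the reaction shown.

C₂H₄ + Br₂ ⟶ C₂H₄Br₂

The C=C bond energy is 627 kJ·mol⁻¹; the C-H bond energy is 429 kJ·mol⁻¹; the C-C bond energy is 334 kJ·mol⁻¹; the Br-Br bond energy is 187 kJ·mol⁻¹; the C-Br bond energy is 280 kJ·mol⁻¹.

ΔH ≈ −80 kJ

Bonds broken (reactants):
  Br-Br: 1 × 187 = 187
  C-H: 4 × 429 = 1716
  C=C: 1 × 627 = 627
  Σ(broken) = 2530 kJ
Bonds formed (products):
  C-Br: 2 × 280 = 560
  C-C: 1 × 334 = 334
  C-H: 4 × 429 = 1716
  Σ(formed) = 2610 kJ
ΔH = Σ(broken) − Σ(formed) = 2530 − 2610 = −80 kJ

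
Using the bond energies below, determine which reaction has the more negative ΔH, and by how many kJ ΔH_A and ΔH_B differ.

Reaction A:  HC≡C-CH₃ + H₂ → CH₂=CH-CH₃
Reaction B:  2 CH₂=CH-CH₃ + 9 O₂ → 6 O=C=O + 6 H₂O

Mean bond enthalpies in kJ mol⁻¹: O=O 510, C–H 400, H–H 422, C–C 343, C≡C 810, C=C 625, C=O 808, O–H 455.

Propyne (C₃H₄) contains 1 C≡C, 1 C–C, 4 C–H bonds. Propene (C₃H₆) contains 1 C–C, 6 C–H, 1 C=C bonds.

Reaction A:
  Bonds broken (reactants):
    C≡C: 1 × 810 = 810
    C–C: 1 × 343 = 343
    C–H: 4 × 400 = 1600
    H–H: 1 × 422 = 422
    Σ(broken) = 3175 kJ
  Bonds formed (products):
    C–C: 1 × 343 = 343
    C–H: 6 × 400 = 2400
    C=C: 1 × 625 = 625
    Σ(formed) = 3368 kJ
  ΔH_A = 3175 − 3368 = −193 kJ
Reaction B:
  Bonds broken (reactants):
    C–C: 2 × 343 = 686
    C–H: 12 × 400 = 4800
    C=C: 2 × 625 = 1250
    O=O: 9 × 510 = 4590
    Σ(broken) = 11326 kJ
  Bonds formed (products):
    C=O: 12 × 808 = 9696
    O–H: 12 × 455 = 5460
    Σ(formed) = 15156 kJ
  ΔH_B = 11326 − 15156 = −3830 kJ
ΔH_A − ΔH_B = +3637 kJ, so reaction B has the more negative ΔH; |ΔH_A − ΔH_B| = 3637 kJ.

Reaction B, by 3637 kJ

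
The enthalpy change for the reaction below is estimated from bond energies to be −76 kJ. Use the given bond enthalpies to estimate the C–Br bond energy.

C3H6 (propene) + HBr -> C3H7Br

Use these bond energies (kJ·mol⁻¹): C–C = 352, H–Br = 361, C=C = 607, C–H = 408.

Let D be the C–Br bond energy.
Σ(broken) = 1×352 + 6×408 + 1×607 + 1×361 = 3768
Σ(formed) = 1×D + 2×352 + 7×408 = 3560 + D
ΔH = Σ(broken) − Σ(formed) = (3768) − (3560 + D) = +208 − D
Setting this equal to −76 kJ gives D = 284 kJ/mol.

D(C–Br) ≈ 284 kJ/mol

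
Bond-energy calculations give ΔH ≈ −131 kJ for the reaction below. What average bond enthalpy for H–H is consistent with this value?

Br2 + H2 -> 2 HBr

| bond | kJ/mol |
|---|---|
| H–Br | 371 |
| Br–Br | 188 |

D(H–H) ≈ 423 kJ/mol

Let D be the H–H bond energy.
Σ(broken) = 1×188 + 1×D = 188 + D
Σ(formed) = 2×371 = 742
ΔH = Σ(broken) − Σ(formed) = (188 + D) − (742) = −554 + D
Setting this equal to −131 kJ gives D = 423 kJ/mol.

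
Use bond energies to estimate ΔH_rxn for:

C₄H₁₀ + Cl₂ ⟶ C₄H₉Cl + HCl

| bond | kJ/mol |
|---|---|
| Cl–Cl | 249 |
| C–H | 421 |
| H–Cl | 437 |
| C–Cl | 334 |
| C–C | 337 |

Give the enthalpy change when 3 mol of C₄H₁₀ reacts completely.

ΔH = −303 kJ

Bonds broken (reactants):
  C–C: 3 × 337 = 1011
  C–H: 10 × 421 = 4210
  Cl–Cl: 1 × 249 = 249
  Σ(broken) = 5470 kJ
Bonds formed (products):
  C–C: 3 × 337 = 1011
  C–Cl: 1 × 334 = 334
  C–H: 9 × 421 = 3789
  H–Cl: 1 × 437 = 437
  Σ(formed) = 5571 kJ
ΔH = Σ(broken) − Σ(formed) = 5470 − 5571 = −101 kJ
For 3× the reaction as written: 3 × (−101) = −303 kJ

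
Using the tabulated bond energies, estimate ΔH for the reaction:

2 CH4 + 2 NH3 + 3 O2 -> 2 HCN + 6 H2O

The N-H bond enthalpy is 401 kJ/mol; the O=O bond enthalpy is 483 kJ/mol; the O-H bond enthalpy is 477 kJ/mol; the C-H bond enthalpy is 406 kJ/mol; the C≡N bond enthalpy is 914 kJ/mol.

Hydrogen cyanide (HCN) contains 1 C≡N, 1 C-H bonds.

ΔH ≈ −1261 kJ

Bonds broken (reactants):
  C-H: 8 × 406 = 3248
  N-H: 6 × 401 = 2406
  O=O: 3 × 483 = 1449
  Σ(broken) = 7103 kJ
Bonds formed (products):
  C≡N: 2 × 914 = 1828
  C-H: 2 × 406 = 812
  O-H: 12 × 477 = 5724
  Σ(formed) = 8364 kJ
ΔH = Σ(broken) − Σ(formed) = 7103 − 8364 = −1261 kJ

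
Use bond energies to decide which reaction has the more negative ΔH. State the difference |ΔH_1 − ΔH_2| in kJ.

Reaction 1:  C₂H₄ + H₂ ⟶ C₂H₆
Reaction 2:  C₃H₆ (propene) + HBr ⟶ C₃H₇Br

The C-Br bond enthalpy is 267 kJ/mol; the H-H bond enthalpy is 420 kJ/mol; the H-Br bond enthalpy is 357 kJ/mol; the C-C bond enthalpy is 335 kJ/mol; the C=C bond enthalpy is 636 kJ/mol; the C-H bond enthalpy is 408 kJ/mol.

Reaction 1:
  Bonds broken (reactants):
    C-H: 4 × 408 = 1632
    C=C: 1 × 636 = 636
    H-H: 1 × 420 = 420
    Σ(broken) = 2688 kJ
  Bonds formed (products):
    C-C: 1 × 335 = 335
    C-H: 6 × 408 = 2448
    Σ(formed) = 2783 kJ
  ΔH_1 = 2688 − 2783 = −95 kJ
Reaction 2:
  Bonds broken (reactants):
    C-C: 1 × 335 = 335
    C-H: 6 × 408 = 2448
    C=C: 1 × 636 = 636
    H-Br: 1 × 357 = 357
    Σ(broken) = 3776 kJ
  Bonds formed (products):
    C-Br: 1 × 267 = 267
    C-C: 2 × 335 = 670
    C-H: 7 × 408 = 2856
    Σ(formed) = 3793 kJ
  ΔH_2 = 3776 − 3793 = −17 kJ
ΔH_1 − ΔH_2 = −78 kJ, so reaction 1 has the more negative ΔH; |ΔH_1 − ΔH_2| = 78 kJ.

Reaction 1, by 78 kJ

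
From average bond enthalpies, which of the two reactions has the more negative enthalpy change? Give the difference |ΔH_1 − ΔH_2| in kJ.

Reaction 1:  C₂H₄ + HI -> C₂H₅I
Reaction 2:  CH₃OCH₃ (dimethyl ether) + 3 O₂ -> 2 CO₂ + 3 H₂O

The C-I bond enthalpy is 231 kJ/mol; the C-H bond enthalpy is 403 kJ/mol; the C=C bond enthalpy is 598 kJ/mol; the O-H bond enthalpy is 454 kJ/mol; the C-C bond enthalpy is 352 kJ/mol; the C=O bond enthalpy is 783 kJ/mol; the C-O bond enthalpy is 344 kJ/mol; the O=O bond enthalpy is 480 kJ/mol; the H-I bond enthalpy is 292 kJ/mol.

Reaction 2, by 1214 kJ

Reaction 1:
  Bonds broken (reactants):
    C-H: 4 × 403 = 1612
    C=C: 1 × 598 = 598
    H-I: 1 × 292 = 292
    Σ(broken) = 2502 kJ
  Bonds formed (products):
    C-C: 1 × 352 = 352
    C-H: 5 × 403 = 2015
    C-I: 1 × 231 = 231
    Σ(formed) = 2598 kJ
  ΔH_1 = 2502 − 2598 = −96 kJ
Reaction 2:
  Bonds broken (reactants):
    C-H: 6 × 403 = 2418
    C-O: 2 × 344 = 688
    O=O: 3 × 480 = 1440
    Σ(broken) = 4546 kJ
  Bonds formed (products):
    C=O: 4 × 783 = 3132
    O-H: 6 × 454 = 2724
    Σ(formed) = 5856 kJ
  ΔH_2 = 4546 − 5856 = −1310 kJ
ΔH_1 − ΔH_2 = +1214 kJ, so reaction 2 has the more negative ΔH; |ΔH_1 − ΔH_2| = 1214 kJ.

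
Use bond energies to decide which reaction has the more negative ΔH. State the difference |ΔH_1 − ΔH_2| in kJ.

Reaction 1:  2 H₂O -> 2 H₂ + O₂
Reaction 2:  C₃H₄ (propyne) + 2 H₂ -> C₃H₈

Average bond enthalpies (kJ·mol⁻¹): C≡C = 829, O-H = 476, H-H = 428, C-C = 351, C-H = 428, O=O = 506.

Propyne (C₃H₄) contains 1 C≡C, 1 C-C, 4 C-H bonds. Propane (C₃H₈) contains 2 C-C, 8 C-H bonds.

Reaction 1:
  Bonds broken (reactants):
    O-H: 4 × 476 = 1904
    Σ(broken) = 1904 kJ
  Bonds formed (products):
    H-H: 2 × 428 = 856
    O=O: 1 × 506 = 506
    Σ(formed) = 1362 kJ
  ΔH_1 = 1904 − 1362 = +542 kJ
Reaction 2:
  Bonds broken (reactants):
    C≡C: 1 × 829 = 829
    C-C: 1 × 351 = 351
    C-H: 4 × 428 = 1712
    H-H: 2 × 428 = 856
    Σ(broken) = 3748 kJ
  Bonds formed (products):
    C-C: 2 × 351 = 702
    C-H: 8 × 428 = 3424
    Σ(formed) = 4126 kJ
  ΔH_2 = 3748 − 4126 = −378 kJ
ΔH_1 − ΔH_2 = +920 kJ, so reaction 2 has the more negative ΔH; |ΔH_1 − ΔH_2| = 920 kJ.

Reaction 2, by 920 kJ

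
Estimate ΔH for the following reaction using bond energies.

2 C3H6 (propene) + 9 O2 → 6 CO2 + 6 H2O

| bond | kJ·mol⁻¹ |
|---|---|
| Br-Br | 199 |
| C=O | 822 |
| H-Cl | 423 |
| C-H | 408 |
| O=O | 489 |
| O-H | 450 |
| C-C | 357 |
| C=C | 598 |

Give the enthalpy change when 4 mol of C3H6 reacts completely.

Bonds broken (reactants):
  C-C: 2 × 357 = 714
  C-H: 12 × 408 = 4896
  C=C: 2 × 598 = 1196
  O=O: 9 × 489 = 4401
  Σ(broken) = 11207 kJ
Bonds formed (products):
  C=O: 12 × 822 = 9864
  O-H: 12 × 450 = 5400
  Σ(formed) = 15264 kJ
ΔH = Σ(broken) − Σ(formed) = 11207 − 15264 = −4057 kJ
For 2× the reaction as written: 2 × (−4057) = −8114 kJ

ΔH = −8114 kJ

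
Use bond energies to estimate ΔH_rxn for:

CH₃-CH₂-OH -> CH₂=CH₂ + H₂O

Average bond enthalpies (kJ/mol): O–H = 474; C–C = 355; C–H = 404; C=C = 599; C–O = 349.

Bonds broken (reactants):
  C–C: 1 × 355 = 355
  C–H: 5 × 404 = 2020
  C–O: 1 × 349 = 349
  O–H: 1 × 474 = 474
  Σ(broken) = 3198 kJ
Bonds formed (products):
  C–H: 4 × 404 = 1616
  C=C: 1 × 599 = 599
  O–H: 2 × 474 = 948
  Σ(formed) = 3163 kJ
ΔH = Σ(broken) − Σ(formed) = 3198 − 3163 = +35 kJ

ΔH ≈ +35 kJ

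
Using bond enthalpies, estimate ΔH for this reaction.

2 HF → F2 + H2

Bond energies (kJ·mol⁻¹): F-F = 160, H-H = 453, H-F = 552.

Bonds broken (reactants):
  H-F: 2 × 552 = 1104
  Σ(broken) = 1104 kJ
Bonds formed (products):
  F-F: 1 × 160 = 160
  H-H: 1 × 453 = 453
  Σ(formed) = 613 kJ
ΔH = Σ(broken) − Σ(formed) = 1104 − 613 = +491 kJ

ΔH ≈ +491 kJ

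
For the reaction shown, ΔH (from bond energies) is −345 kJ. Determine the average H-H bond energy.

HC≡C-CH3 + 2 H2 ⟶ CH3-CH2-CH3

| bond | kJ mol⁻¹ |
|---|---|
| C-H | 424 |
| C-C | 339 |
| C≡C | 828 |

D(H-H) ≈ 431 kJ/mol

Let D be the H-H bond energy.
Σ(broken) = 1×828 + 1×339 + 4×424 + 2×D = 2863 + 2D
Σ(formed) = 2×339 + 8×424 = 4070
ΔH = Σ(broken) − Σ(formed) = (2863 + 2D) − (4070) = −1207 + 2D
Setting this equal to −345 kJ gives 2D = 862, so D = 431 kJ/mol.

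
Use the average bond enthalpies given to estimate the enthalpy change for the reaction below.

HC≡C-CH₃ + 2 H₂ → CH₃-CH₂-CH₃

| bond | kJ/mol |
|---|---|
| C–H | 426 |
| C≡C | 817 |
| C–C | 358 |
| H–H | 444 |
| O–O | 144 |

Bonds broken (reactants):
  C≡C: 1 × 817 = 817
  C–C: 1 × 358 = 358
  C–H: 4 × 426 = 1704
  H–H: 2 × 444 = 888
  Σ(broken) = 3767 kJ
Bonds formed (products):
  C–C: 2 × 358 = 716
  C–H: 8 × 426 = 3408
  Σ(formed) = 4124 kJ
ΔH = Σ(broken) − Σ(formed) = 3767 − 4124 = −357 kJ

ΔH ≈ −357 kJ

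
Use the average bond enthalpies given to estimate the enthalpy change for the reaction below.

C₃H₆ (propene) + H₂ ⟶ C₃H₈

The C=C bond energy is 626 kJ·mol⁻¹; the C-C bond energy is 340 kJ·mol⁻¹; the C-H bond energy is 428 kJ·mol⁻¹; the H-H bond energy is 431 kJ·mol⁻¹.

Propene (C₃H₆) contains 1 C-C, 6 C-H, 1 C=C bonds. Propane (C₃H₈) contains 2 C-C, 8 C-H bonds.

ΔH ≈ −139 kJ

Bonds broken (reactants):
  C-C: 1 × 340 = 340
  C-H: 6 × 428 = 2568
  C=C: 1 × 626 = 626
  H-H: 1 × 431 = 431
  Σ(broken) = 3965 kJ
Bonds formed (products):
  C-C: 2 × 340 = 680
  C-H: 8 × 428 = 3424
  Σ(formed) = 4104 kJ
ΔH = Σ(broken) − Σ(formed) = 3965 − 4104 = −139 kJ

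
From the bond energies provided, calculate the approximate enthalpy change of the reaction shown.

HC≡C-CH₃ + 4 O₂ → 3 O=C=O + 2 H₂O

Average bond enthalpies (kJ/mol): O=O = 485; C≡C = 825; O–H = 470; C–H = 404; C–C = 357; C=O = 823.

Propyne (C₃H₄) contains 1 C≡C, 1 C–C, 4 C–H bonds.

Bonds broken (reactants):
  C≡C: 1 × 825 = 825
  C–C: 1 × 357 = 357
  C–H: 4 × 404 = 1616
  O=O: 4 × 485 = 1940
  Σ(broken) = 4738 kJ
Bonds formed (products):
  C=O: 6 × 823 = 4938
  O–H: 4 × 470 = 1880
  Σ(formed) = 6818 kJ
ΔH = Σ(broken) − Σ(formed) = 4738 − 6818 = −2080 kJ

ΔH ≈ −2080 kJ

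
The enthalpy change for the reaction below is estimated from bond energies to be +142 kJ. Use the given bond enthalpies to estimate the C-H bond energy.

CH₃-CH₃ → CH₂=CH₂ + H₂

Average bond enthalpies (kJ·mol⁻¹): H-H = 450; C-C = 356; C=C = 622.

D(C-H) ≈ 429 kJ/mol

Let D be the C-H bond energy.
Σ(broken) = 1×356 + 6×D = 356 + 6D
Σ(formed) = 4×D + 1×622 + 1×450 = 1072 + 4D
ΔH = Σ(broken) − Σ(formed) = (356 + 6D) − (1072 + 4D) = −716 + 2D
Setting this equal to +142 kJ gives 2D = 858, so D = 429 kJ/mol.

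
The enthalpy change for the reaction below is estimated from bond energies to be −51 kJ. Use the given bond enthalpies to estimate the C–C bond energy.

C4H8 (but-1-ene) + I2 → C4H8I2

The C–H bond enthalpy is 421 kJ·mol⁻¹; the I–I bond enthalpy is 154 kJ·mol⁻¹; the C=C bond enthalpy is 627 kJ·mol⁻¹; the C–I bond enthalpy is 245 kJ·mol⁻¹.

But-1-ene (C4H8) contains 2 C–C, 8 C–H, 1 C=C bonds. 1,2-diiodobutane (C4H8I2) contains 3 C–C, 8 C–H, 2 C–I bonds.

D(C–C) ≈ 342 kJ/mol

Let D be the C–C bond energy.
Σ(broken) = 2×D + 8×421 + 1×627 + 1×154 = 4149 + 2D
Σ(formed) = 3×D + 8×421 + 2×245 = 3858 + 3D
ΔH = Σ(broken) − Σ(formed) = (4149 + 2D) − (3858 + 3D) = +291 − D
Setting this equal to −51 kJ gives D = 342 kJ/mol.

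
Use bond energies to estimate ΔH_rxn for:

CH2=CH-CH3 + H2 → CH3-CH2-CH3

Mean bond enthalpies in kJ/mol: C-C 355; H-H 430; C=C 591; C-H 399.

Bonds broken (reactants):
  C-C: 1 × 355 = 355
  C-H: 6 × 399 = 2394
  C=C: 1 × 591 = 591
  H-H: 1 × 430 = 430
  Σ(broken) = 3770 kJ
Bonds formed (products):
  C-C: 2 × 355 = 710
  C-H: 8 × 399 = 3192
  Σ(formed) = 3902 kJ
ΔH = Σ(broken) − Σ(formed) = 3770 − 3902 = −132 kJ

ΔH ≈ −132 kJ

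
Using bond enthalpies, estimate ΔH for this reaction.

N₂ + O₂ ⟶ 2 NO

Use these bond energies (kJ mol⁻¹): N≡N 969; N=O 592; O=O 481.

ΔH ≈ +266 kJ

Bonds broken (reactants):
  N≡N: 1 × 969 = 969
  O=O: 1 × 481 = 481
  Σ(broken) = 1450 kJ
Bonds formed (products):
  N=O: 2 × 592 = 1184
  Σ(formed) = 1184 kJ
ΔH = Σ(broken) − Σ(formed) = 1450 − 1184 = +266 kJ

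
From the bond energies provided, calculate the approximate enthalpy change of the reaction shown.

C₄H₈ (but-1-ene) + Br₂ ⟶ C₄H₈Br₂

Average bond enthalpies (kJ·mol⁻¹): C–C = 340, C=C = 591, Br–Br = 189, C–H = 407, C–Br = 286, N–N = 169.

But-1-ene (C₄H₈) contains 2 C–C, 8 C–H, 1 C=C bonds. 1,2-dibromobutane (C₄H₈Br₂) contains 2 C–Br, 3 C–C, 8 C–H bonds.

Bonds broken (reactants):
  Br–Br: 1 × 189 = 189
  C–C: 2 × 340 = 680
  C–H: 8 × 407 = 3256
  C=C: 1 × 591 = 591
  Σ(broken) = 4716 kJ
Bonds formed (products):
  C–Br: 2 × 286 = 572
  C–C: 3 × 340 = 1020
  C–H: 8 × 407 = 3256
  Σ(formed) = 4848 kJ
ΔH = Σ(broken) − Σ(formed) = 4716 − 4848 = −132 kJ

ΔH ≈ −132 kJ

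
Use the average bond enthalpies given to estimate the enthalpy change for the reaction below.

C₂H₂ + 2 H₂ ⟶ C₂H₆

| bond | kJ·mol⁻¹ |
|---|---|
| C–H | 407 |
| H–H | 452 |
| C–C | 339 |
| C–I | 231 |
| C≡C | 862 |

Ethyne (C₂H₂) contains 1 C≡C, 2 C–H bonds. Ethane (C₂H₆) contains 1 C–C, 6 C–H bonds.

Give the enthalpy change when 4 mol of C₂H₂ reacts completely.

Bonds broken (reactants):
  C≡C: 1 × 862 = 862
  C–H: 2 × 407 = 814
  H–H: 2 × 452 = 904
  Σ(broken) = 2580 kJ
Bonds formed (products):
  C–C: 1 × 339 = 339
  C–H: 6 × 407 = 2442
  Σ(formed) = 2781 kJ
ΔH = Σ(broken) − Σ(formed) = 2580 − 2781 = −201 kJ
For 4× the reaction as written: 4 × (−201) = −804 kJ

ΔH = −804 kJ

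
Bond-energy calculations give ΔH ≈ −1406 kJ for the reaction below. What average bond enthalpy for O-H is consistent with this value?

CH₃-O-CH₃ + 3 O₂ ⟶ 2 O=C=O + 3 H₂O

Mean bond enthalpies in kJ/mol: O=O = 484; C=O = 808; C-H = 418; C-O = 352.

D(O-H) ≈ 473 kJ/mol

Let D be the O-H bond energy.
Σ(broken) = 6×418 + 2×352 + 3×484 = 4664
Σ(formed) = 4×808 + 6×D = 3232 + 6D
ΔH = Σ(broken) − Σ(formed) = (4664) − (3232 + 6D) = +1432 − 6D
Setting this equal to −1406 kJ gives 6D = 2838, so D = 473 kJ/mol.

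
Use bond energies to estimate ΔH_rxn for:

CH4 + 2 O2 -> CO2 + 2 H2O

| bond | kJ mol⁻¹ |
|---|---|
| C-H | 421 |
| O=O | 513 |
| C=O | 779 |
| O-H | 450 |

ΔH ≈ −648 kJ

Bonds broken (reactants):
  C-H: 4 × 421 = 1684
  O=O: 2 × 513 = 1026
  Σ(broken) = 2710 kJ
Bonds formed (products):
  C=O: 2 × 779 = 1558
  O-H: 4 × 450 = 1800
  Σ(formed) = 3358 kJ
ΔH = Σ(broken) − Σ(formed) = 2710 − 3358 = −648 kJ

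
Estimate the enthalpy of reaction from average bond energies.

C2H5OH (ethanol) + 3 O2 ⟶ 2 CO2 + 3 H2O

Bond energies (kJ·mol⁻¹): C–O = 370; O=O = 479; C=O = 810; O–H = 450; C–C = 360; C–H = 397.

ΔH ≈ −1338 kJ

Bonds broken (reactants):
  C–C: 1 × 360 = 360
  C–H: 5 × 397 = 1985
  C–O: 1 × 370 = 370
  O–H: 1 × 450 = 450
  O=O: 3 × 479 = 1437
  Σ(broken) = 4602 kJ
Bonds formed (products):
  C=O: 4 × 810 = 3240
  O–H: 6 × 450 = 2700
  Σ(formed) = 5940 kJ
ΔH = Σ(broken) − Σ(formed) = 4602 − 5940 = −1338 kJ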